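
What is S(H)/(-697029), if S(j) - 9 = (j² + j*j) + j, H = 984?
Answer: -645835/232343 ≈ -2.7797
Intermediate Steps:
S(j) = 9 + j + 2*j² (S(j) = 9 + ((j² + j*j) + j) = 9 + ((j² + j²) + j) = 9 + (2*j² + j) = 9 + (j + 2*j²) = 9 + j + 2*j²)
S(H)/(-697029) = (9 + 984 + 2*984²)/(-697029) = (9 + 984 + 2*968256)*(-1/697029) = (9 + 984 + 1936512)*(-1/697029) = 1937505*(-1/697029) = -645835/232343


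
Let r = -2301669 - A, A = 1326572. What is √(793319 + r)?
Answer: I*√2834922 ≈ 1683.7*I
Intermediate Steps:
r = -3628241 (r = -2301669 - 1*1326572 = -2301669 - 1326572 = -3628241)
√(793319 + r) = √(793319 - 3628241) = √(-2834922) = I*√2834922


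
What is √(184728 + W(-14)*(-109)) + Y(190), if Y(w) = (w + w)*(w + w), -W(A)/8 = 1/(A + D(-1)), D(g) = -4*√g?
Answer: 144400 + 2*√(129684799 + 11554*I)/53 ≈ 1.4483e+5 + 0.019143*I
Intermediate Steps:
W(A) = -8/(A - 4*I)
Y(w) = 4*w² (Y(w) = (2*w)*(2*w) = 4*w²)
√(184728 + W(-14)*(-109)) + Y(190) = √(184728 - 8*(-14 + 4*I)/212*(-109)) + 4*190² = √(184728 - 2*(-14 + 4*I)/53*(-109)) + 4*36100 = √(184728 - 2*(-14 + 4*I)/53*(-109)) + 144400 = √(184728 + 218*(-14 + 4*I)/53) + 144400 = 144400 + √(184728 + 218*(-14 + 4*I)/53)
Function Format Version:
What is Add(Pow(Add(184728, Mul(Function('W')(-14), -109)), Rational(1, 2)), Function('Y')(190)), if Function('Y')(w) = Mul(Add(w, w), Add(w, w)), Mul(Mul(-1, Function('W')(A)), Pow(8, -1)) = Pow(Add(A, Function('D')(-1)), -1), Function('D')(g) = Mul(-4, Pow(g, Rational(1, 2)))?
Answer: Add(144400, Mul(Rational(2, 53), Pow(Add(129684799, Mul(11554, I)), Rational(1, 2)))) ≈ Add(1.4483e+5, Mul(0.019143, I))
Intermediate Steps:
Function('W')(A) = Mul(-8, Pow(Add(A, Mul(-4, I)), -1)) (Function('W')(A) = Mul(-8, Pow(Add(A, Mul(-4, Pow(-1, Rational(1, 2)))), -1)) = Mul(-8, Pow(Add(A, Mul(-4, I)), -1)))
Function('Y')(w) = Mul(4, Pow(w, 2)) (Function('Y')(w) = Mul(Mul(2, w), Mul(2, w)) = Mul(4, Pow(w, 2)))
Add(Pow(Add(184728, Mul(Function('W')(-14), -109)), Rational(1, 2)), Function('Y')(190)) = Add(Pow(Add(184728, Mul(Mul(-8, Pow(Add(-14, Mul(-4, I)), -1)), -109)), Rational(1, 2)), Mul(4, Pow(190, 2))) = Add(Pow(Add(184728, Mul(Mul(-8, Mul(Rational(1, 212), Add(-14, Mul(4, I)))), -109)), Rational(1, 2)), Mul(4, 36100)) = Add(Pow(Add(184728, Mul(Mul(Rational(-2, 53), Add(-14, Mul(4, I))), -109)), Rational(1, 2)), 144400) = Add(Pow(Add(184728, Mul(Rational(218, 53), Add(-14, Mul(4, I)))), Rational(1, 2)), 144400) = Add(144400, Pow(Add(184728, Mul(Rational(218, 53), Add(-14, Mul(4, I)))), Rational(1, 2)))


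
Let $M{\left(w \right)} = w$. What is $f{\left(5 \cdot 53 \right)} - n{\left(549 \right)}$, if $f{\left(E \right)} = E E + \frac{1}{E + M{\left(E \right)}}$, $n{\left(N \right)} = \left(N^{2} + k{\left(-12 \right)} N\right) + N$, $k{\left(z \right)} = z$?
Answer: $- \frac{119322609}{530} \approx -2.2514 \cdot 10^{5}$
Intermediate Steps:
$n{\left(N \right)} = N^{2} - 11 N$ ($n{\left(N \right)} = \left(N^{2} - 12 N\right) + N = N^{2} - 11 N$)
$f{\left(E \right)} = E^{2} + \frac{1}{2 E}$ ($f{\left(E \right)} = E E + \frac{1}{E + E} = E^{2} + \frac{1}{2 E}$)
$f{\left(5 \cdot 53 \right)} - n{\left(549 \right)} = \frac{\frac{1}{2} + \left(5 \cdot 53\right)^{3}}{5 \cdot 53} - 549 \left(-11 + 549\right) = \frac{\frac{1}{2} + 265^{3}}{265} - 549 \cdot 538 = \frac{\frac{1}{2} + 18609625}{265} - 295362 = \frac{1}{265} \cdot \frac{37219251}{2} - 295362 = \frac{37219251}{530} - 295362 = - \frac{119322609}{530}$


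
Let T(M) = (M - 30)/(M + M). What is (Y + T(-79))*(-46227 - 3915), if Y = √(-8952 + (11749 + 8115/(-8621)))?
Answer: -2732739/79 - 50142*√207807670462/8621 ≈ -2.6860e+6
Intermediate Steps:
T(M) = (-30 + M)/(2*M) (T(M) = (-30 + M)/((2*M)) = (-30 + M)*(1/(2*M)) = (-30 + M)/(2*M))
Y = √207807670462/8621 (Y = √(-8952 + (11749 + 8115*(-1/8621))) = √(-8952 + (11749 - 8115/8621)) = √(-8952 + 101280014/8621) = √(24104822/8621) = √207807670462/8621 ≈ 52.878)
(Y + T(-79))*(-46227 - 3915) = (√207807670462/8621 + (½)*(-30 - 79)/(-79))*(-46227 - 3915) = (√207807670462/8621 + (½)*(-1/79)*(-109))*(-50142) = (√207807670462/8621 + 109/158)*(-50142) = (109/158 + √207807670462/8621)*(-50142) = -2732739/79 - 50142*√207807670462/8621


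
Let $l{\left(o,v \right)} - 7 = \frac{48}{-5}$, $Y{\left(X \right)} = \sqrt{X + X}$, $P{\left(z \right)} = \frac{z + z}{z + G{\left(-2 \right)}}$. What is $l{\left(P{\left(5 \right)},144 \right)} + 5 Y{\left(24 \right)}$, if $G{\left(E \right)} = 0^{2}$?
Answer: $- \frac{13}{5} + 20 \sqrt{3} \approx 32.041$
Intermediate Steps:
$G{\left(E \right)} = 0$
$P{\left(z \right)} = 2$ ($P{\left(z \right)} = \frac{z + z}{z + 0} = \frac{2 z}{z} = 2$)
$Y{\left(X \right)} = \sqrt{2} \sqrt{X}$ ($Y{\left(X \right)} = \sqrt{2 X} = \sqrt{2} \sqrt{X}$)
$l{\left(o,v \right)} = - \frac{13}{5}$ ($l{\left(o,v \right)} = 7 + \frac{48}{-5} = 7 + 48 \left(- \frac{1}{5}\right) = 7 - \frac{48}{5} = - \frac{13}{5}$)
$l{\left(P{\left(5 \right)},144 \right)} + 5 Y{\left(24 \right)} = - \frac{13}{5} + 5 \sqrt{2} \sqrt{24} = - \frac{13}{5} + 5 \sqrt{2} \cdot 2 \sqrt{6} = - \frac{13}{5} + 5 \cdot 4 \sqrt{3} = - \frac{13}{5} + 20 \sqrt{3}$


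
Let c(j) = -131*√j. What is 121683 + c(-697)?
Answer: 121683 - 131*I*√697 ≈ 1.2168e+5 - 3458.5*I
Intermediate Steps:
121683 + c(-697) = 121683 - 131*I*√697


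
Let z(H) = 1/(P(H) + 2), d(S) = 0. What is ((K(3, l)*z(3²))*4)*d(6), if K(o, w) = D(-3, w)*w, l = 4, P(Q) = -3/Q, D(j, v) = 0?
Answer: 0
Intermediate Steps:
z(H) = 1/(2 - 3/H) (z(H) = 1/(-3/H + 2) = 1/(2 - 3/H))
K(o, w) = 0 (K(o, w) = 0*w = 0)
((K(3, l)*z(3²))*4)*d(6) = ((0*(3²/(-3 + 2*3²)))*4)*0 = ((0*(9/(-3 + 2*9)))*4)*0 = ((0*(9/(-3 + 18)))*4)*0 = ((0*(9/15))*4)*0 = ((0*(9*(1/15)))*4)*0 = ((0*(⅗))*4)*0 = (0*4)*0 = 0*0 = 0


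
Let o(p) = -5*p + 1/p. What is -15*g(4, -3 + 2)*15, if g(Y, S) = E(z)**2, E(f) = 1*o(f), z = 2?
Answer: -81225/4 ≈ -20306.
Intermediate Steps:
o(p) = 1/p - 5*p
E(f) = 1/f - 5*f (E(f) = 1*(1/f - 5*f) = 1/f - 5*f)
g(Y, S) = 361/4 (g(Y, S) = (1/2 - 5*2)**2 = (1/2 - 10)**2 = (-19/2)**2 = 361/4)
-15*g(4, -3 + 2)*15 = -15*361/4*15 = -5415/4*15 = -81225/4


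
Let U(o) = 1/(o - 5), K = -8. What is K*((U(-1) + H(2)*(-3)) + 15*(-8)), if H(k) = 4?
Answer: 3172/3 ≈ 1057.3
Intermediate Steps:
U(o) = 1/(-5 + o)
K*((U(-1) + H(2)*(-3)) + 15*(-8)) = -8*((1/(-5 - 1) + 4*(-3)) + 15*(-8)) = -8*((1/(-6) - 12) - 120) = -8*((-⅙ - 12) - 120) = -8*(-73/6 - 120) = -8*(-793/6) = 3172/3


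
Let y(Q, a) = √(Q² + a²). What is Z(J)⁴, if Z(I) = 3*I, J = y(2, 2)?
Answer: 5184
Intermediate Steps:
J = 2*√2 (J = √(2² + 2²) = √(4 + 4) = √8 = 2*√2 ≈ 2.8284)
Z(J)⁴ = (3*(2*√2))⁴ = (6*√2)⁴ = 5184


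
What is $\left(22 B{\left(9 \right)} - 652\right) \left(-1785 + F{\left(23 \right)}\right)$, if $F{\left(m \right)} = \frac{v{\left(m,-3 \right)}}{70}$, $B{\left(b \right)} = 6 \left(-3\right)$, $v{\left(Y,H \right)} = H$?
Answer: $\frac{65475372}{35} \approx 1.8707 \cdot 10^{6}$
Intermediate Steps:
$B{\left(b \right)} = -18$
$F{\left(m \right)} = - \frac{3}{70}$
$\left(22 B{\left(9 \right)} - 652\right) \left(-1785 + F{\left(23 \right)}\right) = \left(22 \left(-18\right) - 652\right) \left(-1785 - \frac{3}{70}\right) = \left(-396 - 652\right) \left(- \frac{124953}{70}\right) = \left(-1048\right) \left(- \frac{124953}{70}\right) = \frac{65475372}{35}$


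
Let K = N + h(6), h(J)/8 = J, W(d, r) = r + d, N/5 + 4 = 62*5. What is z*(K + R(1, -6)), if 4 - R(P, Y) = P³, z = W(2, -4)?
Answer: -3162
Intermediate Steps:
N = 1530 (N = -20 + 5*(62*5) = -20 + 5*310 = -20 + 1550 = 1530)
W(d, r) = d + r
h(J) = 8*J
z = -2 (z = 2 - 4 = -2)
R(P, Y) = 4 - P³
K = 1578 (K = 1530 + 8*6 = 1530 + 48 = 1578)
z*(K + R(1, -6)) = -2*(1578 + (4 - 1*1³)) = -2*(1578 + (4 - 1*1)) = -2*(1578 + (4 - 1)) = -2*(1578 + 3) = -2*1581 = -3162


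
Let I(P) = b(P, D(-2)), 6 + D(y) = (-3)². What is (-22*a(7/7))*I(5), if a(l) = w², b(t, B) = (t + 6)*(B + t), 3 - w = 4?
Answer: -1936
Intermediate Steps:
w = -1 (w = 3 - 1*4 = 3 - 4 = -1)
D(y) = 3 (D(y) = -6 + (-3)² = -6 + 9 = 3)
b(t, B) = (6 + t)*(B + t)
I(P) = 18 + P² + 9*P (I(P) = P² + 6*3 + 6*P + 3*P = P² + 18 + 6*P + 3*P = 18 + P² + 9*P)
a(l) = 1 (a(l) = (-1)² = 1)
(-22*a(7/7))*I(5) = (-22*1)*(18 + 5² + 9*5) = -22*(18 + 25 + 45) = -22*88 = -1936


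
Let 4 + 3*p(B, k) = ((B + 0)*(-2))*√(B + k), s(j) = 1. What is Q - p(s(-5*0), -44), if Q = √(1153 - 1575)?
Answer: 4/3 + I*√422 + 2*I*√43/3 ≈ 1.3333 + 24.914*I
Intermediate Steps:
p(B, k) = -4/3 - 2*B*√(B + k)/3 (p(B, k) = -4/3 + (((B + 0)*(-2))*√(B + k))/3 = -4/3 + ((B*(-2))*√(B + k))/3 = -4/3 + ((-2*B)*√(B + k))/3 = -4/3 + (-2*B*√(B + k))/3 = -4/3 - 2*B*√(B + k)/3)
Q = I*√422 (Q = √(-422) = I*√422 ≈ 20.543*I)
Q - p(s(-5*0), -44) = I*√422 - (-4/3 - ⅔*1*√(1 - 44)) = I*√422 - (-4/3 - ⅔*1*√(-43)) = I*√422 - (-4/3 - ⅔*1*I*√43) = I*√422 - (-4/3 - 2*I*√43/3) = I*√422 + (4/3 + 2*I*√43/3) = 4/3 + I*√422 + 2*I*√43/3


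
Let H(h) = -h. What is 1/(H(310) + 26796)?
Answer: 1/26486 ≈ 3.7756e-5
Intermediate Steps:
1/(H(310) + 26796) = 1/(-1*310 + 26796) = 1/(-310 + 26796) = 1/26486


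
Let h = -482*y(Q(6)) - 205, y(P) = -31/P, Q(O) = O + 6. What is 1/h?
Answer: 6/6241 ≈ 0.00096138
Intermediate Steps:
Q(O) = 6 + O
h = 6241/6 (h = -(-14942)/(6 + 6) - 205 = -(-14942)/12 - 205 = -482*(-31/12) - 205 = 7471/6 - 205 = 6241/6 ≈ 1040.2)
1/h = 1/(6241/6) = 6/6241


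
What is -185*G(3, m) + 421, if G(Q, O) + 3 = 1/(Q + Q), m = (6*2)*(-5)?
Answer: 5671/6 ≈ 945.17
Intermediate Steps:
m = -60 (m = 12*(-5) = -60)
G(Q, O) = -3 + 1/(2*Q) (G(Q, O) = -3 + 1/(Q + Q) = -3 + 1/(2*Q))
-185*G(3, m) + 421 = -185*(-3 + (1/2)/3) + 421 = -185*(-3 + (1/2)*(1/3)) + 421 = -185*(-3 + 1/6) + 421 = -185*(-17/6) + 421 = 3145/6 + 421 = 5671/6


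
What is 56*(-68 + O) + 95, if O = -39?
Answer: -5897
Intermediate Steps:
56*(-68 + O) + 95 = 56*(-68 - 39) + 95 = 56*(-107) + 95 = -5992 + 95 = -5897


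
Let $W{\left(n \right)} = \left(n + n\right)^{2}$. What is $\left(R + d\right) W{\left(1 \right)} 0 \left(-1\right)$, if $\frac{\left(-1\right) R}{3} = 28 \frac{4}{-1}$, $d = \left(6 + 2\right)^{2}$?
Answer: $0$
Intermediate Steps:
$d = 64$ ($d = 8^{2} = 64$)
$W{\left(n \right)} = 4 n^{2}$ ($W{\left(n \right)} = \left(2 n\right)^{2} = 4 n^{2}$)
$R = 336$ ($R = - 3 \cdot 28 \frac{4}{-1} = - 3 \cdot 28 \cdot 4 \left(-1\right) = - 3 \cdot 28 \left(-4\right) = \left(-3\right) \left(-112\right) = 336$)
$\left(R + d\right) W{\left(1 \right)} 0 \left(-1\right) = \left(336 + 64\right) 4 \cdot 1^{2} \cdot 0 \left(-1\right) = 400 \cdot 4 \cdot 1 \cdot 0 \left(-1\right) = 400 \cdot 4 \cdot 0 \left(-1\right) = 400 \cdot 0 \left(-1\right) = 400 \cdot 0 = 0$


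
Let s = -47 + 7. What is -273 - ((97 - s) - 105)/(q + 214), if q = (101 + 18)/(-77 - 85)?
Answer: -9437061/34549 ≈ -273.15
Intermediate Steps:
s = -40
q = -119/162 (q = 119/(-162) = 119*(-1/162) = -119/162 ≈ -0.73457)
-273 - ((97 - s) - 105)/(q + 214) = -273 - ((97 - 1*(-40)) - 105)/(-119/162 + 214) = -273 - ((97 + 40) - 105)/34549/162 = -273 - (137 - 105)*162/34549 = -273 - 32*162/34549 = -273 - 1*5184/34549 = -273 - 5184/34549 = -9437061/34549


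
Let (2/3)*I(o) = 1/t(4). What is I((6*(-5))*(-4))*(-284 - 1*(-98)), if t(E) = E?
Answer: -279/4 ≈ -69.750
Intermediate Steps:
I(o) = 3/8 (I(o) = (3/2)/4 = (3/2)*(¼) = 3/8)
I((6*(-5))*(-4))*(-284 - 1*(-98)) = 3*(-284 - 1*(-98))/8 = 3*(-284 + 98)/8 = (3/8)*(-186) = -279/4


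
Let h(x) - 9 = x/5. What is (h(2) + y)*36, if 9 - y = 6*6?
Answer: -3168/5 ≈ -633.60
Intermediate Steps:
h(x) = 9 + x/5
y = -27 (y = 9 - 6*6 = 9 - 1*36 = 9 - 36 = -27)
(h(2) + y)*36 = ((9 + (⅕)*2) - 27)*36 = ((9 + ⅖) - 27)*36 = (47/5 - 27)*36 = -88/5*36 = -3168/5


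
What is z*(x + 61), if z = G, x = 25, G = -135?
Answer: -11610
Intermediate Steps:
z = -135
z*(x + 61) = -135*(25 + 61) = -135*86 = -11610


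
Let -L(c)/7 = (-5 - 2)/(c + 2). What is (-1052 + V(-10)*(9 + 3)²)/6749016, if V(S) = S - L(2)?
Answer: -532/843627 ≈ -0.00063061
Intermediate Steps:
L(c) = 49/(2 + c) (L(c) = -7*(-5 - 2)/(c + 2) = -(-49)/(2 + c) = 49/(2 + c))
V(S) = -49/4 + S (V(S) = S - 49/(2 + 2) = S - 49/4 = -49/4 + S)
(-1052 + V(-10)*(9 + 3)²)/6749016 = (-1052 + (-49/4 - 10)*(9 + 3)²)/6749016 = (-1052 - 89/4*12²)*(1/6749016) = (-1052 - 89/4*144)*(1/6749016) = (-1052 - 3204)*(1/6749016) = -4256*1/6749016 = -532/843627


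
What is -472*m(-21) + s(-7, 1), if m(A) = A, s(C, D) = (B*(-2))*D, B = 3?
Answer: 9906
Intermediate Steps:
s(C, D) = -6*D (s(C, D) = (3*(-2))*D = -6*D)
-472*m(-21) + s(-7, 1) = -472*(-21) - 6*1 = 9912 - 6 = 9906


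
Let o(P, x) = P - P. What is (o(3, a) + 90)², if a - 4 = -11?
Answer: 8100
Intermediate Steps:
a = -7 (a = 4 - 11 = -7)
o(P, x) = 0
(o(3, a) + 90)² = (0 + 90)² = 90² = 8100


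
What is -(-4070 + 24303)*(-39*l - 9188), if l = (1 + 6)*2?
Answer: 196948022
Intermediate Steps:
l = 14 (l = 7*2 = 14)
-(-4070 + 24303)*(-39*l - 9188) = -(-4070 + 24303)*(-39*14 - 9188) = -20233*(-546 - 9188) = -20233*(-9734) = -1*(-196948022) = 196948022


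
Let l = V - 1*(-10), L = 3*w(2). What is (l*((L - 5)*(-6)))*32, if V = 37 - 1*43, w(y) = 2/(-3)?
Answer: 5376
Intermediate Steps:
w(y) = -⅔ (w(y) = 2*(-⅓) = -⅔)
L = -2 (L = 3*(-⅔) = -2)
V = -6 (V = 37 - 43 = -6)
l = 4 (l = -6 - 1*(-10) = -6 + 10 = 4)
(l*((L - 5)*(-6)))*32 = (4*((-2 - 5)*(-6)))*32 = (4*(-7*(-6)))*32 = (4*42)*32 = 168*32 = 5376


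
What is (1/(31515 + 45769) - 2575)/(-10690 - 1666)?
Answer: 199006299/954921104 ≈ 0.20840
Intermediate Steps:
(1/(31515 + 45769) - 2575)/(-10690 - 1666) = (1/77284 - 2575)/(-12356) = (1/77284 - 2575)*(-1/12356) = -199006299/77284*(-1/12356) = 199006299/954921104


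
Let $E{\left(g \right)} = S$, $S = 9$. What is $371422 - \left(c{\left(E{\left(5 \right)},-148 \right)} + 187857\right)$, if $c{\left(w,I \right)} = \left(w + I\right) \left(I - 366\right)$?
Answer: $112119$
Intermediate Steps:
$E{\left(g \right)} = 9$
$c{\left(w,I \right)} = \left(-366 + I\right) \left(I + w\right)$ ($c{\left(w,I \right)} = \left(I + w\right) \left(-366 + I\right) = \left(-366 + I\right) \left(I + w\right)$)
$371422 - \left(c{\left(E{\left(5 \right)},-148 \right)} + 187857\right) = 371422 - \left(\left(\left(-148\right)^{2} - -54168 - 3294 - 1332\right) + 187857\right) = 371422 - \left(\left(21904 + 54168 - 3294 - 1332\right) + 187857\right) = 371422 - \left(71446 + 187857\right) = 371422 - 259303 = 112119$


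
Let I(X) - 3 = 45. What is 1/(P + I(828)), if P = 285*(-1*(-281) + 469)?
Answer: 1/213798 ≈ 4.6773e-6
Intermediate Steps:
I(X) = 48 (I(X) = 3 + 45 = 48)
P = 213750 (P = 285*(281 + 469) = 285*750 = 213750)
1/(P + I(828)) = 1/(213750 + 48) = 1/213798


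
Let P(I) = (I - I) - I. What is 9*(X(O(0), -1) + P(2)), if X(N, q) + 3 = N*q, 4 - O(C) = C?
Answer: -81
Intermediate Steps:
O(C) = 4 - C
X(N, q) = -3 + N*q
P(I) = -I (P(I) = 0 - I = -I)
9*(X(O(0), -1) + P(2)) = 9*((-3 + (4 - 1*0)*(-1)) - 1*2) = 9*((-3 + (4 + 0)*(-1)) - 2) = 9*((-3 + 4*(-1)) - 2) = 9*((-3 - 4) - 2) = 9*(-7 - 2) = 9*(-9) = -81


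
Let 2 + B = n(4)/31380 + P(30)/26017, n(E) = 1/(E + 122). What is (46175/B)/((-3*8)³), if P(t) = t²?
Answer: 21990436717375/12939371129792 ≈ 1.6995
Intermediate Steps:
n(E) = 1/(122 + E)
B = -202177673903/102868095960 (B = -2 + (1/((122 + 4)*31380) + 30²/26017) = -2 + ((1/31380)/126 + 900*(1/26017)) = -2 + ((1/126)*(1/31380) + 900/26017) = -2 + (1/3953880 + 900/26017) = -2 + 3558518017/102868095960 = -202177673903/102868095960 ≈ -1.9654)
(46175/B)/((-3*8)³) = (46175/(-202177673903/102868095960))/((-3*8)³) = (46175*(-102868095960/202177673903))/((-24)³) = -4749934330953000/202177673903/(-13824) = -4749934330953000/202177673903*(-1/13824) = 21990436717375/12939371129792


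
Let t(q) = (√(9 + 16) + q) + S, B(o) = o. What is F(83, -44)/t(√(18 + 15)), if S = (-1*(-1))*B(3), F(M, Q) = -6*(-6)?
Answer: 288/31 - 36*√33/31 ≈ 2.6192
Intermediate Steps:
F(M, Q) = 36
S = 3 (S = -1*(-1)*3 = 1*3 = 3)
t(q) = 8 + q (t(q) = (√(9 + 16) + q) + 3 = (√25 + q) + 3 = (5 + q) + 3 = 8 + q)
F(83, -44)/t(√(18 + 15)) = 36/(8 + √(18 + 15)) = 36/(8 + √33)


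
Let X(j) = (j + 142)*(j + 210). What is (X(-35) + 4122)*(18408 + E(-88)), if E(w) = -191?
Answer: 416203799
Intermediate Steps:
X(j) = (142 + j)*(210 + j)
(X(-35) + 4122)*(18408 + E(-88)) = ((29820 + (-35)² + 352*(-35)) + 4122)*(18408 - 191) = ((29820 + 1225 - 12320) + 4122)*18217 = (18725 + 4122)*18217 = 22847*18217 = 416203799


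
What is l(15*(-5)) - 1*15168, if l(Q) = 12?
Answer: -15156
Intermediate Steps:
l(15*(-5)) - 1*15168 = 12 - 1*15168 = 12 - 15168 = -15156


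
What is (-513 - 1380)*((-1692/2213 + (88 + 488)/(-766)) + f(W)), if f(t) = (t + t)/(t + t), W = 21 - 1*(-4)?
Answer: 828757293/847579 ≈ 977.79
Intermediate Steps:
W = 25 (W = 21 + 4 = 25)
f(t) = 1 (f(t) = (2*t)/((2*t)) = (2*t)*(1/(2*t)) = 1)
(-513 - 1380)*((-1692/2213 + (88 + 488)/(-766)) + f(W)) = (-513 - 1380)*((-1692/2213 + (88 + 488)/(-766)) + 1) = -1893*((-1692*1/2213 + 576*(-1/766)) + 1) = -1893*((-1692/2213 - 288/383) + 1) = -1893*(-1285380/847579 + 1) = -1893*(-437801/847579) = 828757293/847579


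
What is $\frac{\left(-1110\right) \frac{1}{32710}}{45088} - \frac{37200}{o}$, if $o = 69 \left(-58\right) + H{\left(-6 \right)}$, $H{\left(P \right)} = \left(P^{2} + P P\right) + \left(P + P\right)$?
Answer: $\frac{914393584673}{96896231136} \approx 9.4368$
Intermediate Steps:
$H{\left(P \right)} = 2 P + 2 P^{2}$ ($H{\left(P \right)} = \left(P^{2} + P^{2}\right) + 2 P = 2 P^{2} + 2 P = 2 P + 2 P^{2}$)
$o = -3942$ ($o = 69 \left(-58\right) + 2 \left(-6\right) \left(1 - 6\right) = -4002 + 2 \left(-6\right) \left(-5\right) = -4002 + 60 = -3942$)
$\frac{\left(-1110\right) \frac{1}{32710}}{45088} - \frac{37200}{o} = \frac{\left(-1110\right) \frac{1}{32710}}{45088} - \frac{37200}{-3942} = \left(-1110\right) \frac{1}{32710} \cdot \frac{1}{45088} - - \frac{6200}{657} = \left(- \frac{111}{3271}\right) \frac{1}{45088} + \frac{6200}{657} = - \frac{111}{147482848} + \frac{6200}{657} = \frac{914393584673}{96896231136}$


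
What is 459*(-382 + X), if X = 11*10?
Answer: -124848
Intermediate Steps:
X = 110
459*(-382 + X) = 459*(-382 + 110) = 459*(-272) = -124848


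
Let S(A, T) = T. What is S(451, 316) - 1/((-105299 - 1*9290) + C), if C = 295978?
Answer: 57318923/181389 ≈ 316.00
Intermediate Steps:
S(451, 316) - 1/((-105299 - 1*9290) + C) = 316 - 1/((-105299 - 1*9290) + 295978) = 316 - 1/((-105299 - 9290) + 295978) = 316 - 1/(-114589 + 295978) = 316 - 1/181389 = 57318923/181389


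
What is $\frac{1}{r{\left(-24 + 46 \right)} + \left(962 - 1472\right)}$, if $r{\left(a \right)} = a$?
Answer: $- \frac{1}{488} \approx -0.0020492$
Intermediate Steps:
$\frac{1}{r{\left(-24 + 46 \right)} + \left(962 - 1472\right)} = \frac{1}{\left(-24 + 46\right) + \left(962 - 1472\right)} = \frac{1}{22 - 510} = \frac{1}{-488} = - \frac{1}{488}$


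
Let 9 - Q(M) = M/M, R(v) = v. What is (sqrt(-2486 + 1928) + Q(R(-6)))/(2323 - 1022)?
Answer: 8/1301 + 3*I*sqrt(62)/1301 ≈ 0.0061491 + 0.018157*I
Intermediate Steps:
Q(M) = 8 (Q(M) = 9 - M/M = 9 - 1*1 = 9 - 1 = 8)
(sqrt(-2486 + 1928) + Q(R(-6)))/(2323 - 1022) = (sqrt(-2486 + 1928) + 8)/(2323 - 1022) = (sqrt(-558) + 8)/1301 = (3*I*sqrt(62) + 8)*(1/1301) = (8 + 3*I*sqrt(62))*(1/1301) = 8/1301 + 3*I*sqrt(62)/1301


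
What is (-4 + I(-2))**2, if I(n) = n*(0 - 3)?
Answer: 4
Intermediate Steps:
I(n) = -3*n (I(n) = n*(-3) = -3*n)
(-4 + I(-2))**2 = (-4 - 3*(-2))**2 = (-4 + 6)**2 = 2**2 = 4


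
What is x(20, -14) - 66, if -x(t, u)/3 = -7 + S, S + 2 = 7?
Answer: -60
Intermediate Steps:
S = 5 (S = -2 + 7 = 5)
x(t, u) = 6 (x(t, u) = -3*(-7 + 5) = -3*(-2) = 6)
x(20, -14) - 66 = 6 - 66 = -60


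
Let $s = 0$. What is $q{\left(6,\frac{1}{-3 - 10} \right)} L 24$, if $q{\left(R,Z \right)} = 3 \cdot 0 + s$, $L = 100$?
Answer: $0$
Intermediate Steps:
$q{\left(R,Z \right)} = 0$ ($q{\left(R,Z \right)} = 3 \cdot 0 + 0 = 0 + 0 = 0$)
$q{\left(6,\frac{1}{-3 - 10} \right)} L 24 = 0 \cdot 100 \cdot 24 = 0 \cdot 24 = 0$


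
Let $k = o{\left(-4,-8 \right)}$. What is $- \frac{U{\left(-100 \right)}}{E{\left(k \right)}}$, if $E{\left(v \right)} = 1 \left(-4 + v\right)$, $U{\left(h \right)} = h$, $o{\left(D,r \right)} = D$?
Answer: $- \frac{25}{2} \approx -12.5$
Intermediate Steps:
$k = -4$
$E{\left(v \right)} = -4 + v$
$- \frac{U{\left(-100 \right)}}{E{\left(k \right)}} = - \frac{-100}{-4 - 4} = - \frac{-100}{-8} = - \frac{\left(-100\right) \left(-1\right)}{8} = \left(-1\right) \frac{25}{2} = - \frac{25}{2}$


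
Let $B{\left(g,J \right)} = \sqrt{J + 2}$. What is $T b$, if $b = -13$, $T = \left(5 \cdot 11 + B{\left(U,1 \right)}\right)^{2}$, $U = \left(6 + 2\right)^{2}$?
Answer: $-39364 - 1430 \sqrt{3} \approx -41841.0$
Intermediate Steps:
$U = 64$ ($U = 8^{2} = 64$)
$B{\left(g,J \right)} = \sqrt{2 + J}$
$T = \left(55 + \sqrt{3}\right)^{2}$ ($T = \left(5 \cdot 11 + \sqrt{2 + 1}\right)^{2} = \left(55 + \sqrt{3}\right)^{2} \approx 3218.5$)
$T b = \left(55 + \sqrt{3}\right)^{2} \left(-13\right) = - 13 \left(55 + \sqrt{3}\right)^{2}$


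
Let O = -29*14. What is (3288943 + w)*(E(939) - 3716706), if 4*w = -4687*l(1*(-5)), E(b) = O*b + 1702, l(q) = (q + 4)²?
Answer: -26934987059115/2 ≈ -1.3467e+13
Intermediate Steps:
l(q) = (4 + q)²
O = -406
E(b) = 1702 - 406*b (E(b) = -406*b + 1702 = 1702 - 406*b)
w = -4687/4 (w = (-4687*(4 + 1*(-5))²)/4 = (-4687*(4 - 5)²)/4 = (-4687*(-1)²)/4 = (-4687*1)/4 = (¼)*(-4687) = -4687/4 ≈ -1171.8)
(3288943 + w)*(E(939) - 3716706) = (3288943 - 4687/4)*((1702 - 406*939) - 3716706) = 13151085*((1702 - 381234) - 3716706)/4 = 13151085*(-379532 - 3716706)/4 = (13151085/4)*(-4096238) = -26934987059115/2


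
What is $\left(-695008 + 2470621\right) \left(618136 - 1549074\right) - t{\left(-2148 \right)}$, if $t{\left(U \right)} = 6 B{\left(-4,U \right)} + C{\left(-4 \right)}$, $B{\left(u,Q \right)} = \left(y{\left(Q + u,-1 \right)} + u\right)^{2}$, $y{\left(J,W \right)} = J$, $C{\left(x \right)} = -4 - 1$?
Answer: $-1653013505005$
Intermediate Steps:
$C{\left(x \right)} = -5$ ($C{\left(x \right)} = -4 - 1 = -5$)
$B{\left(u,Q \right)} = \left(Q + 2 u\right)^{2}$ ($B{\left(u,Q \right)} = \left(\left(Q + u\right) + u\right)^{2} = \left(Q + 2 u\right)^{2}$)
$t{\left(U \right)} = -5 + 6 \left(-8 + U\right)^{2}$ ($t{\left(U \right)} = 6 \left(U + 2 \left(-4\right)\right)^{2} - 5 = 6 \left(U - 8\right)^{2} - 5 = 6 \left(-8 + U\right)^{2} - 5 = -5 + 6 \left(-8 + U\right)^{2}$)
$\left(-695008 + 2470621\right) \left(618136 - 1549074\right) - t{\left(-2148 \right)} = \left(-695008 + 2470621\right) \left(618136 - 1549074\right) - \left(-5 + 6 \left(-8 - 2148\right)^{2}\right) = 1775613 \left(-930938\right) - \left(-5 + 6 \left(-2156\right)^{2}\right) = -1652985614994 - \left(-5 + 6 \cdot 4648336\right) = -1652985614994 - \left(-5 + 27890016\right) = -1652985614994 - 27890011 = -1653013505005$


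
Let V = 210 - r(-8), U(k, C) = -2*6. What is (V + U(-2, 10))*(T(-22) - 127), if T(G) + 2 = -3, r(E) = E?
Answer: -27192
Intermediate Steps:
U(k, C) = -12
T(G) = -5 (T(G) = -2 - 3 = -5)
V = 218 (V = 210 - 1*(-8) = 210 + 8 = 218)
(V + U(-2, 10))*(T(-22) - 127) = (218 - 12)*(-5 - 127) = 206*(-132) = -27192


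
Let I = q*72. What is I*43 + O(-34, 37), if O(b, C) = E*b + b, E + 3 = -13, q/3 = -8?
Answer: -73794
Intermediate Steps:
q = -24 (q = 3*(-8) = -24)
E = -16 (E = -3 - 13 = -16)
O(b, C) = -15*b (O(b, C) = -16*b + b = -15*b)
I = -1728 (I = -24*72 = -1728)
I*43 + O(-34, 37) = -1728*43 - 15*(-34) = -74304 + 510 = -73794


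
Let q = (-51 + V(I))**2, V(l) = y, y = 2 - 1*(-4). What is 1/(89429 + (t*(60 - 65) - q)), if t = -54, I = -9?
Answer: 1/87674 ≈ 1.1406e-5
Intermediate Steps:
y = 6 (y = 2 + 4 = 6)
V(l) = 6
q = 2025 (q = (-51 + 6)**2 = (-45)**2 = 2025)
1/(89429 + (t*(60 - 65) - q)) = 1/(89429 + (-54*(60 - 65) - 1*2025)) = 1/(89429 + (-54*(-5) - 2025)) = 1/(89429 + (270 - 2025)) = 1/(89429 - 1755) = 1/87674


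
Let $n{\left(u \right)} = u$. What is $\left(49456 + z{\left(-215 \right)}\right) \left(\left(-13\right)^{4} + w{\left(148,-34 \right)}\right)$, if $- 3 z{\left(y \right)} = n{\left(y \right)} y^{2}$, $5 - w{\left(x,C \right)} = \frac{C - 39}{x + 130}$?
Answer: $\frac{80103072681803}{834} \approx 9.6047 \cdot 10^{10}$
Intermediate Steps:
$w{\left(x,C \right)} = 5 - \frac{-39 + C}{130 + x}$ ($w{\left(x,C \right)} = 5 - \frac{C - 39}{x + 130} = 5 - \frac{-39 + C}{130 + x}$)
$z{\left(y \right)} = - \frac{y^{3}}{3}$ ($z{\left(y \right)} = - \frac{y y^{2}}{3} = - \frac{y^{3}}{3}$)
$\left(49456 + z{\left(-215 \right)}\right) \left(\left(-13\right)^{4} + w{\left(148,-34 \right)}\right) = \left(49456 - \frac{\left(-215\right)^{3}}{3}\right) \left(\left(-13\right)^{4} + \frac{689 - -34 + 5 \cdot 148}{130 + 148}\right) = \left(49456 - - \frac{9938375}{3}\right) \left(28561 + \frac{689 + 34 + 740}{278}\right) = \left(49456 + \frac{9938375}{3}\right) \left(28561 + \frac{1}{278} \cdot 1463\right) = \frac{10086743 \left(28561 + \frac{1463}{278}\right)}{3} = \frac{10086743}{3} \cdot \frac{7941421}{278} = \frac{80103072681803}{834}$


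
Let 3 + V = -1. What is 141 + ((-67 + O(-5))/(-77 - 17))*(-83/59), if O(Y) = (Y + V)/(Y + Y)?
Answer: 7764997/55460 ≈ 140.01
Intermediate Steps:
V = -4 (V = -3 - 1 = -4)
O(Y) = (-4 + Y)/(2*Y) (O(Y) = (Y - 4)/(Y + Y) = (-4 + Y)/((2*Y)) = (-4 + Y)*(1/(2*Y)) = (-4 + Y)/(2*Y))
141 + ((-67 + O(-5))/(-77 - 17))*(-83/59) = 141 + ((-67 + (½)*(-4 - 5)/(-5))/(-77 - 17))*(-83/59) = 141 + ((-67 + (½)*(-⅕)*(-9))/(-94))*(-83*1/59) = 141 + ((-67 + 9/10)*(-1/94))*(-83/59) = 141 - 661/10*(-1/94)*(-83/59) = 141 + (661/940)*(-83/59) = 141 - 54863/55460 = 7764997/55460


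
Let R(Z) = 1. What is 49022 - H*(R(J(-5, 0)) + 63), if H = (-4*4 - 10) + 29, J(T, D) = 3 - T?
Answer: 48830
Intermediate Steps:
H = 3 (H = (-16 - 10) + 29 = -26 + 29 = 3)
49022 - H*(R(J(-5, 0)) + 63) = 49022 - 3*(1 + 63) = 49022 - 3*64 = 49022 - 1*192 = 49022 - 192 = 48830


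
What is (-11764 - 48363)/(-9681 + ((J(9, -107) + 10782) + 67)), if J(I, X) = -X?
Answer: -60127/1275 ≈ -47.158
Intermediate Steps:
(-11764 - 48363)/(-9681 + ((J(9, -107) + 10782) + 67)) = (-11764 - 48363)/(-9681 + ((-1*(-107) + 10782) + 67)) = -60127/(-9681 + ((107 + 10782) + 67)) = -60127/(-9681 + (10889 + 67)) = -60127/(-9681 + 10956) = -60127/1275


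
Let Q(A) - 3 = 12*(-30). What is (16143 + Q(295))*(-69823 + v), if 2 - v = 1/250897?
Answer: -276537244808268/250897 ≈ -1.1022e+9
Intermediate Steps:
Q(A) = -357 (Q(A) = 3 + 12*(-30) = 3 - 360 = -357)
v = 501793/250897 (v = 2 - 1/250897 = 501793/250897 ≈ 2.0000)
(16143 + Q(295))*(-69823 + v) = (16143 - 357)*(-69823 + 501793/250897) = 15786*(-17517879438/250897) = -276537244808268/250897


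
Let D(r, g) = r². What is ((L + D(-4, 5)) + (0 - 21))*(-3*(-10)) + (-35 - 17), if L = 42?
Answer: 1058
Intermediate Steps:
((L + D(-4, 5)) + (0 - 21))*(-3*(-10)) + (-35 - 17) = ((42 + (-4)²) + (0 - 21))*(-3*(-10)) + (-35 - 17) = ((42 + 16) - 21)*30 - 52 = (58 - 21)*30 - 52 = 37*30 - 52 = 1110 - 52 = 1058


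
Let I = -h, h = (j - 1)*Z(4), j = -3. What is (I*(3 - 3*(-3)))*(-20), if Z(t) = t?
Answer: -3840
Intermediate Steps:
h = -16 (h = (-3 - 1)*4 = -4*4 = -16)
I = 16 (I = -1*(-16) = 16)
(I*(3 - 3*(-3)))*(-20) = (16*(3 - 3*(-3)))*(-20) = (16*(3 - 1*(-9)))*(-20) = (16*(3 + 9))*(-20) = (16*12)*(-20) = 192*(-20) = -3840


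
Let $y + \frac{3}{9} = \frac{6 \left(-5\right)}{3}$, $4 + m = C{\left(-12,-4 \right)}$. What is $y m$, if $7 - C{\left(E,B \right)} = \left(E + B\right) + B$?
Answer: $- \frac{713}{3} \approx -237.67$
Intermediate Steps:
$C{\left(E,B \right)} = 7 - E - 2 B$ ($C{\left(E,B \right)} = 7 - \left(\left(E + B\right) + B\right) = 7 - \left(\left(B + E\right) + B\right) = 7 - \left(E + 2 B\right) = 7 - E - 2 B$)
$m = 23$ ($m = -4 - -27 = -4 + \left(7 + 12 + 8\right) = -4 + 27 = 23$)
$y = - \frac{31}{3}$ ($y = - \frac{1}{3} + \frac{6 \left(-5\right)}{3} = - \frac{1}{3} - 10 = - \frac{31}{3} \approx -10.333$)
$y m = \left(- \frac{31}{3}\right) 23 = - \frac{713}{3}$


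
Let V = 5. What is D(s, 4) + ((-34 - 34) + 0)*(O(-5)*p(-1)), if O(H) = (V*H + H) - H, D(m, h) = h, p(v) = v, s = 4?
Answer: -1696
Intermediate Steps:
O(H) = 5*H (O(H) = (5*H + H) - H = 6*H - H = 5*H)
D(s, 4) + ((-34 - 34) + 0)*(O(-5)*p(-1)) = 4 + ((-34 - 34) + 0)*((5*(-5))*(-1)) = 4 + (-68 + 0)*(-25*(-1)) = 4 - 68*25 = 4 - 1700 = -1696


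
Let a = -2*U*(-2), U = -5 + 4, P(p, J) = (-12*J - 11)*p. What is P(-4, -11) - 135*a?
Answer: 56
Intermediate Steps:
P(p, J) = p*(-11 - 12*J) (P(p, J) = (-11 - 12*J)*p = p*(-11 - 12*J))
U = -1
a = -4 (a = -2*(-1)*(-2) = 2*(-2) = -4)
P(-4, -11) - 135*a = -1*(-4)*(11 + 12*(-11)) - 135*(-4) = -1*(-4)*(11 - 132) + 540 = -1*(-4)*(-121) + 540 = -484 + 540 = 56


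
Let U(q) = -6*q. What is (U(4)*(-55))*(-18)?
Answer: -23760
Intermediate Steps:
(U(4)*(-55))*(-18) = (-6*4*(-55))*(-18) = -24*(-55)*(-18) = 1320*(-18) = -23760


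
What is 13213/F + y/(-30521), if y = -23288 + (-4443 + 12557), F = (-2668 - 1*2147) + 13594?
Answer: 536486519/267943859 ≈ 2.0022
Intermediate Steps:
F = 8779 (F = (-2668 - 2147) + 13594 = -4815 + 13594 = 8779)
y = -15174 (y = -23288 + 8114 = -15174)
13213/F + y/(-30521) = 13213/8779 - 15174/(-30521) = 13213*(1/8779) - 15174*(-1/30521) = 13213/8779 + 15174/30521 = 536486519/267943859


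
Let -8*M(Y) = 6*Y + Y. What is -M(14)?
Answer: 49/4 ≈ 12.250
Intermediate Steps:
M(Y) = -7*Y/8 (M(Y) = -(6*Y + Y)/8 = -7*Y/8)
-M(14) = -(-7)*14/8 = -1*(-49/4) = 49/4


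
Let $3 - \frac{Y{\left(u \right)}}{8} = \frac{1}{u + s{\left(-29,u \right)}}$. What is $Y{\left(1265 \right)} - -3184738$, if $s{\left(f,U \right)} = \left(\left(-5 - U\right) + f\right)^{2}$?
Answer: $\frac{2688999653742}{844333} \approx 3.1848 \cdot 10^{6}$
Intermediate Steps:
$s{\left(f,U \right)} = \left(-5 + f - U\right)^{2}$
$Y{\left(u \right)} = 24 - \frac{8}{u + \left(34 + u\right)^{2}}$ ($Y{\left(u \right)} = 24 - \frac{8}{u + \left(5 + u - -29\right)^{2}} = 24 - \frac{8}{u + \left(5 + u + 29\right)^{2}} = 24 - \frac{8}{u + \left(34 + u\right)^{2}}$)
$Y{\left(1265 \right)} - -3184738 = \frac{8 \left(-1 + 3 \cdot 1265 + 3 \left(34 + 1265\right)^{2}\right)}{1265 + \left(34 + 1265\right)^{2}} - -3184738 = \frac{8 \left(-1 + 3795 + 3 \cdot 1299^{2}\right)}{1265 + 1299^{2}} + 3184738 = \frac{8 \left(-1 + 3795 + 3 \cdot 1687401\right)}{1265 + 1687401} + 3184738 = \frac{8 \left(-1 + 3795 + 5062203\right)}{1688666} + 3184738 = 8 \cdot \frac{1}{1688666} \cdot 5065997 + 3184738 = \frac{20263988}{844333} + 3184738 = \frac{2688999653742}{844333}$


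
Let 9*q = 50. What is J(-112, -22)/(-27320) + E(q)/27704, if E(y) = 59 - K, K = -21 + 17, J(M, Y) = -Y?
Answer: 138959/94609160 ≈ 0.0014688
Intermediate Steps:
q = 50/9 (q = (1/9)*50 = 50/9 ≈ 5.5556)
K = -4
E(y) = 63 (E(y) = 59 - 1*(-4) = 59 + 4 = 63)
J(-112, -22)/(-27320) + E(q)/27704 = -1*(-22)/(-27320) + 63/27704 = 22*(-1/27320) + 63*(1/27704) = -11/13660 + 63/27704 = 138959/94609160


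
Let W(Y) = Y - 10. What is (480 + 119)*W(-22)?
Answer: -19168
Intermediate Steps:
W(Y) = -10 + Y
(480 + 119)*W(-22) = (480 + 119)*(-10 - 22) = 599*(-32) = -19168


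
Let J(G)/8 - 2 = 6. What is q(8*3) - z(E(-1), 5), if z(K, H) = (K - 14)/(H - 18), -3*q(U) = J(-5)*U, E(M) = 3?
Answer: -6667/13 ≈ -512.85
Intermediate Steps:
J(G) = 64 (J(G) = 16 + 8*6 = 16 + 48 = 64)
q(U) = -64*U/3
z(K, H) = (-14 + K)/(-18 + H)
q(8*3) - z(E(-1), 5) = -512*3/3 - (-14 + 3)/(-18 + 5) = -64/3*24 - (-11)/(-13) = -512 - (-1)*(-11)/13 = -512 - 1*11/13 = -512 - 11/13 = -6667/13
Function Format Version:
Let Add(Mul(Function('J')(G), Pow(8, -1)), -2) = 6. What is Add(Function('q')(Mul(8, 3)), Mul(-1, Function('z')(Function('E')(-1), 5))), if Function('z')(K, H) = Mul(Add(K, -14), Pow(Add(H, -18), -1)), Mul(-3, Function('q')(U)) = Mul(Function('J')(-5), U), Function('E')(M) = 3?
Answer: Rational(-6667, 13) ≈ -512.85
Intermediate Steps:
Function('J')(G) = 64 (Function('J')(G) = Add(16, Mul(8, 6)) = Add(16, 48) = 64)
Function('q')(U) = Mul(Rational(-64, 3), U) (Function('q')(U) = Mul(Rational(-1, 3), Mul(64, U)) = Mul(Rational(-64, 3), U))
Function('z')(K, H) = Mul(Pow(Add(-18, H), -1), Add(-14, K)) (Function('z')(K, H) = Mul(Add(-14, K), Pow(Add(-18, H), -1)) = Mul(Pow(Add(-18, H), -1), Add(-14, K)))
Add(Function('q')(Mul(8, 3)), Mul(-1, Function('z')(Function('E')(-1), 5))) = Add(Mul(Rational(-64, 3), Mul(8, 3)), Mul(-1, Mul(Pow(Add(-18, 5), -1), Add(-14, 3)))) = Add(Mul(Rational(-64, 3), 24), Mul(-1, Mul(Pow(-13, -1), -11))) = Add(-512, Mul(-1, Mul(Rational(-1, 13), -11))) = Add(-512, Mul(-1, Rational(11, 13))) = Add(-512, Rational(-11, 13)) = Rational(-6667, 13)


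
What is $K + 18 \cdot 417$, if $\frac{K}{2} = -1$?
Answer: $7504$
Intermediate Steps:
$K = -2$ ($K = 2 \left(-1\right) = -2$)
$K + 18 \cdot 417 = -2 + 18 \cdot 417 = -2 + 7506 = 7504$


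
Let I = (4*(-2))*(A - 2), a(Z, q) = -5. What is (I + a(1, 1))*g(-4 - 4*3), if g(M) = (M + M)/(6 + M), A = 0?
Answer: 176/5 ≈ 35.200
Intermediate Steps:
g(M) = 2*M/(6 + M) (g(M) = (2*M)/(6 + M) = 2*M/(6 + M))
I = 16 (I = (4*(-2))*(0 - 2) = -8*(-2) = 16)
(I + a(1, 1))*g(-4 - 4*3) = (16 - 5)*(2*(-4 - 4*3)/(6 + (-4 - 4*3))) = 11*(2*(-4 - 12)/(6 + (-4 - 12))) = 11*(2*(-16)/(6 - 16)) = 11*(2*(-16)/(-10)) = 11*(2*(-16)*(-⅒)) = 11*(16/5) = 176/5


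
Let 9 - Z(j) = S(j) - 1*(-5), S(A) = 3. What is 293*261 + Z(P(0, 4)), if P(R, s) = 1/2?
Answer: 76474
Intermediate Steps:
P(R, s) = ½
Z(j) = 1 (Z(j) = 9 - (3 - 1*(-5)) = 9 - (3 + 5) = 9 - 1*8 = 9 - 8 = 1)
293*261 + Z(P(0, 4)) = 293*261 + 1 = 76473 + 1 = 76474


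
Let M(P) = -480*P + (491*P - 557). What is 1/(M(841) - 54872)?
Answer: -1/46178 ≈ -2.1655e-5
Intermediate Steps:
M(P) = -557 + 11*P (M(P) = -480*P + (-557 + 491*P) = -557 + 11*P)
1/(M(841) - 54872) = 1/((-557 + 11*841) - 54872) = 1/((-557 + 9251) - 54872) = 1/(8694 - 54872) = 1/(-46178) = -1/46178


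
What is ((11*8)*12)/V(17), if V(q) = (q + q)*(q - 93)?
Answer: -132/323 ≈ -0.40867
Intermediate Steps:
V(q) = 2*q*(-93 + q) (V(q) = (2*q)*(-93 + q) = 2*q*(-93 + q))
((11*8)*12)/V(17) = ((11*8)*12)/((2*17*(-93 + 17))) = (88*12)/((2*17*(-76))) = 1056/(-2584) = 1056*(-1/2584) = -132/323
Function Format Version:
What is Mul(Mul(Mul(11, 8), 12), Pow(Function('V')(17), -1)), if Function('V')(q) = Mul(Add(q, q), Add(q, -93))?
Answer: Rational(-132, 323) ≈ -0.40867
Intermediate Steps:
Function('V')(q) = Mul(2, q, Add(-93, q)) (Function('V')(q) = Mul(Mul(2, q), Add(-93, q)) = Mul(2, q, Add(-93, q)))
Mul(Mul(Mul(11, 8), 12), Pow(Function('V')(17), -1)) = Mul(Mul(Mul(11, 8), 12), Pow(Mul(2, 17, Add(-93, 17)), -1)) = Mul(Mul(88, 12), Pow(Mul(2, 17, -76), -1)) = Mul(1056, Pow(-2584, -1)) = Mul(1056, Rational(-1, 2584)) = Rational(-132, 323)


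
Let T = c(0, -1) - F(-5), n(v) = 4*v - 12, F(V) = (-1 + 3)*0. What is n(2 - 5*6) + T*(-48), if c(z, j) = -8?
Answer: 260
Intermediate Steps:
F(V) = 0 (F(V) = 2*0 = 0)
n(v) = -12 + 4*v
T = -8 (T = -8 - 1*0 = -8 + 0 = -8)
n(2 - 5*6) + T*(-48) = (-12 + 4*(2 - 5*6)) - 8*(-48) = (-12 + 4*(2 - 30)) + 384 = (-12 + 4*(-28)) + 384 = (-12 - 112) + 384 = -124 + 384 = 260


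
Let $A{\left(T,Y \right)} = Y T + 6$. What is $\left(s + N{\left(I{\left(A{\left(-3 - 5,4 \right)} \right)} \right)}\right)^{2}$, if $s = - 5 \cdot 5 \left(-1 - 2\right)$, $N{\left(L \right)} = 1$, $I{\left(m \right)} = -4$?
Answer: $5776$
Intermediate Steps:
$A{\left(T,Y \right)} = 6 + T Y$ ($A{\left(T,Y \right)} = T Y + 6 = 6 + T Y$)
$s = 75$ ($s = - 5 \cdot 5 \left(-3\right) = \left(-5\right) \left(-15\right) = 75$)
$\left(s + N{\left(I{\left(A{\left(-3 - 5,4 \right)} \right)} \right)}\right)^{2} = \left(75 + 1\right)^{2} = 76^{2} = 5776$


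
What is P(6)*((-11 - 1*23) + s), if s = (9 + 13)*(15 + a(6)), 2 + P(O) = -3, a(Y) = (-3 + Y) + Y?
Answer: -2470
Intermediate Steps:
a(Y) = -3 + 2*Y
P(O) = -5 (P(O) = -2 - 3 = -5)
s = 528 (s = (9 + 13)*(15 + (-3 + 2*6)) = 22*(15 + (-3 + 12)) = 22*(15 + 9) = 22*24 = 528)
P(6)*((-11 - 1*23) + s) = -5*((-11 - 1*23) + 528) = -5*((-11 - 23) + 528) = -5*(-34 + 528) = -5*494 = -2470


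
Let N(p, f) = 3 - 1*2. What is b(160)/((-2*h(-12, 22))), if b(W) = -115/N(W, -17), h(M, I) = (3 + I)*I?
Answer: 23/220 ≈ 0.10455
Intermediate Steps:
h(M, I) = I*(3 + I)
N(p, f) = 1 (N(p, f) = 3 - 2 = 1)
b(W) = -115 (b(W) = -115/1 = -115*1 = -115)
b(160)/((-2*h(-12, 22))) = -115*(-1/(44*(3 + 22))) = -115/((-44*25)) = -115/((-2*550)) = -115/(-1100) = -115*(-1/1100) = 23/220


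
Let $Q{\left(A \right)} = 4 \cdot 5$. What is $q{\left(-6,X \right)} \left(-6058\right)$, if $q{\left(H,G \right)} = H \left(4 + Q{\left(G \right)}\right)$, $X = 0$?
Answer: $872352$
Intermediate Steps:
$Q{\left(A \right)} = 20$
$q{\left(H,G \right)} = 24 H$ ($q{\left(H,G \right)} = H \left(4 + 20\right) = H 24 = 24 H$)
$q{\left(-6,X \right)} \left(-6058\right) = 24 \left(-6\right) \left(-6058\right) = \left(-144\right) \left(-6058\right) = 872352$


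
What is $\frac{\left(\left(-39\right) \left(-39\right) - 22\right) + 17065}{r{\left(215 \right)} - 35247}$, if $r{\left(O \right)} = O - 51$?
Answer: $- \frac{18564}{35083} \approx -0.52915$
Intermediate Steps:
$r{\left(O \right)} = -51 + O$
$\frac{\left(\left(-39\right) \left(-39\right) - 22\right) + 17065}{r{\left(215 \right)} - 35247} = \frac{\left(\left(-39\right) \left(-39\right) - 22\right) + 17065}{\left(-51 + 215\right) - 35247} = \frac{\left(1521 - 22\right) + 17065}{164 - 35247} = \frac{1499 + 17065}{-35083} = 18564 \left(- \frac{1}{35083}\right) = - \frac{18564}{35083}$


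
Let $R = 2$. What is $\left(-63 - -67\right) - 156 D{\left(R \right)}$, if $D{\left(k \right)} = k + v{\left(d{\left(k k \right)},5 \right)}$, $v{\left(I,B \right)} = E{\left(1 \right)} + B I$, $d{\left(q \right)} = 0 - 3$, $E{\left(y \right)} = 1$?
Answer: $1876$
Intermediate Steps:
$d{\left(q \right)} = -3$ ($d{\left(q \right)} = 0 - 3 = -3$)
$v{\left(I,B \right)} = 1 + B I$
$D{\left(k \right)} = -14 + k$ ($D{\left(k \right)} = k + \left(1 + 5 \left(-3\right)\right) = k + \left(1 - 15\right) = k - 14 = -14 + k$)
$\left(-63 - -67\right) - 156 D{\left(R \right)} = \left(-63 - -67\right) - 156 \left(-14 + 2\right) = \left(-63 + 67\right) - -1872 = 4 + 1872 = 1876$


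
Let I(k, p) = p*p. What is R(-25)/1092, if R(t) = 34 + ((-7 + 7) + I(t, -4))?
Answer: 25/546 ≈ 0.045788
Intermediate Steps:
I(k, p) = p²
R(t) = 50 (R(t) = 34 + ((-7 + 7) + (-4)²) = 34 + (0 + 16) = 34 + 16 = 50)
R(-25)/1092 = 50/1092 = 50*(1/1092) = 25/546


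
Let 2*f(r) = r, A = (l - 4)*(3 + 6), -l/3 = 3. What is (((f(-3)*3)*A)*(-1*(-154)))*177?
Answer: 14351337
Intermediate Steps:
l = -9 (l = -3*3 = -9)
A = -117 (A = (-9 - 4)*(3 + 6) = -13*9 = -117)
f(r) = r/2
(((f(-3)*3)*A)*(-1*(-154)))*177 = (((((½)*(-3))*3)*(-117))*(-1*(-154)))*177 = ((-3/2*3*(-117))*154)*177 = (-9/2*(-117)*154)*177 = ((1053/2)*154)*177 = 81081*177 = 14351337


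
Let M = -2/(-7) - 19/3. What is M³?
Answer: -2048383/9261 ≈ -221.18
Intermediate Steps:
M = -127/21 (M = -2*(-⅐) - 19*⅓ = 2/7 - 19/3 = -127/21 ≈ -6.0476)
M³ = (-127/21)³ = -2048383/9261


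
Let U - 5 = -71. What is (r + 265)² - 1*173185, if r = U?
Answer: -133584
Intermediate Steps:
U = -66 (U = 5 - 71 = -66)
r = -66
(r + 265)² - 1*173185 = (-66 + 265)² - 1*173185 = 199² - 173185 = 39601 - 173185 = -133584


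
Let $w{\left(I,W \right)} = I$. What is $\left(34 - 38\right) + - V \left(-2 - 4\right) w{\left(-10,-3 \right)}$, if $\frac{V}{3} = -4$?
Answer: $716$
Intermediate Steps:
$V = -12$ ($V = 3 \left(-4\right) = -12$)
$\left(34 - 38\right) + - V \left(-2 - 4\right) w{\left(-10,-3 \right)} = \left(34 - 38\right) + - \left(-12\right) \left(-2 - 4\right) \left(-10\right) = \left(34 - 38\right) + - \left(-12\right) \left(-6\right) \left(-10\right) = -4 + \left(-1\right) 72 \left(-10\right) = -4 - -720 = -4 + 720 = 716$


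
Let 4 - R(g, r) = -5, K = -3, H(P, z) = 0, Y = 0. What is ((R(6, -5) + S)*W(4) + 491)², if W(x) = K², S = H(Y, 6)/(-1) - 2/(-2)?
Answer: 337561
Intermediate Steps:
R(g, r) = 9 (R(g, r) = 4 - 1*(-5) = 4 + 5 = 9)
S = 1 (S = 0/(-1) - 2/(-2) = 0*(-1) - 2*(-½) = 0 + 1 = 1)
W(x) = 9 (W(x) = (-3)² = 9)
((R(6, -5) + S)*W(4) + 491)² = ((9 + 1)*9 + 491)² = (10*9 + 491)² = (90 + 491)² = 581² = 337561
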